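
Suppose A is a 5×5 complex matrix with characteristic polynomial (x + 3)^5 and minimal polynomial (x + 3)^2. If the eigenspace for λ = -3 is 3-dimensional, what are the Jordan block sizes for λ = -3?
Block sizes for λ = -3: [2, 2, 1]

Step 1 — from the characteristic polynomial, algebraic multiplicity of λ = -3 is 5. From dim ker(A − (-3)·I) = 3, there are exactly 3 Jordan blocks for λ = -3.
Step 2 — from the minimal polynomial, the factor (x + 3)^2 tells us the largest block for λ = -3 has size 2.
Step 3 — with total size 5, 3 blocks, and largest block 2, the block sizes (in nonincreasing order) are [2, 2, 1].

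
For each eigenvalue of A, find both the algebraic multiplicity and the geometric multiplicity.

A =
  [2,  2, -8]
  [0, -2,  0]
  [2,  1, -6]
λ = -2: alg = 3, geom = 2

Step 1 — factor the characteristic polynomial to read off the algebraic multiplicities:
  χ_A(x) = (x + 2)^3

Step 2 — compute geometric multiplicities via the rank-nullity identity g(λ) = n − rank(A − λI):
  rank(A − (-2)·I) = 1, so dim ker(A − (-2)·I) = n − 1 = 2

Summary:
  λ = -2: algebraic multiplicity = 3, geometric multiplicity = 2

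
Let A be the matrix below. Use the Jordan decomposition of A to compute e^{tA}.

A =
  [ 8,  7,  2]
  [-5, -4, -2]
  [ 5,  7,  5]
e^{tA} =
  [5*t*exp(3*t) + exp(3*t), 7*t*exp(3*t), 2*t*exp(3*t)]
  [-5*t*exp(3*t), -7*t*exp(3*t) + exp(3*t), -2*t*exp(3*t)]
  [5*t*exp(3*t), 7*t*exp(3*t), 2*t*exp(3*t) + exp(3*t)]

Strategy: write A = P · J · P⁻¹ where J is a Jordan canonical form, so e^{tA} = P · e^{tJ} · P⁻¹, and e^{tJ} can be computed block-by-block.

A has Jordan form
J =
  [3, 1, 0]
  [0, 3, 0]
  [0, 0, 3]
(up to reordering of blocks).

Per-block formulas:
  For a 1×1 block at λ = 3: exp(t · [3]) = [e^(3t)].
  For a 2×2 Jordan block J_2(3): exp(t · J_2(3)) = e^(3t)·(I + t·N), where N is the 2×2 nilpotent shift.

After assembling e^{tJ} and conjugating by P, we get:

e^{tA} =
  [5*t*exp(3*t) + exp(3*t), 7*t*exp(3*t), 2*t*exp(3*t)]
  [-5*t*exp(3*t), -7*t*exp(3*t) + exp(3*t), -2*t*exp(3*t)]
  [5*t*exp(3*t), 7*t*exp(3*t), 2*t*exp(3*t) + exp(3*t)]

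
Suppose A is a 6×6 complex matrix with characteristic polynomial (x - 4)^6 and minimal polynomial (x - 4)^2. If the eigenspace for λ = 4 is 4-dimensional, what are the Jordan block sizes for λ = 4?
Block sizes for λ = 4: [2, 2, 1, 1]

Step 1 — from the characteristic polynomial, algebraic multiplicity of λ = 4 is 6. From dim ker(A − (4)·I) = 4, there are exactly 4 Jordan blocks for λ = 4.
Step 2 — from the minimal polynomial, the factor (x − 4)^2 tells us the largest block for λ = 4 has size 2.
Step 3 — with total size 6, 4 blocks, and largest block 2, the block sizes (in nonincreasing order) are [2, 2, 1, 1].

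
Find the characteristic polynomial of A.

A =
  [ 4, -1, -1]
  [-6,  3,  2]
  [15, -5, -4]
x^3 - 3*x^2 + 3*x - 1

Expanding det(x·I − A) (e.g. by cofactor expansion or by noting that A is similar to its Jordan form J, which has the same characteristic polynomial as A) gives
  χ_A(x) = x^3 - 3*x^2 + 3*x - 1
which factors as (x - 1)^3. The eigenvalues (with algebraic multiplicities) are λ = 1 with multiplicity 3.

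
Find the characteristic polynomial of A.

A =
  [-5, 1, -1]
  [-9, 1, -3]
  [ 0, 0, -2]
x^3 + 6*x^2 + 12*x + 8

Expanding det(x·I − A) (e.g. by cofactor expansion or by noting that A is similar to its Jordan form J, which has the same characteristic polynomial as A) gives
  χ_A(x) = x^3 + 6*x^2 + 12*x + 8
which factors as (x + 2)^3. The eigenvalues (with algebraic multiplicities) are λ = -2 with multiplicity 3.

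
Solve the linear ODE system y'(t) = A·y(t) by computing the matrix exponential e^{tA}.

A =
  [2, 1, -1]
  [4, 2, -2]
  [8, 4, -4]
e^{tA} =
  [2*t + 1, t, -t]
  [4*t, 2*t + 1, -2*t]
  [8*t, 4*t, 1 - 4*t]

Strategy: write A = P · J · P⁻¹ where J is a Jordan canonical form, so e^{tA} = P · e^{tJ} · P⁻¹, and e^{tJ} can be computed block-by-block.

A has Jordan form
J =
  [0, 1, 0]
  [0, 0, 0]
  [0, 0, 0]
(up to reordering of blocks).

Per-block formulas:
  For a 2×2 Jordan block J_2(0): exp(t · J_2(0)) = e^(0t)·(I + t·N), where N is the 2×2 nilpotent shift.
  For a 1×1 block at λ = 0: exp(t · [0]) = [e^(0t)].

After assembling e^{tJ} and conjugating by P, we get:

e^{tA} =
  [2*t + 1, t, -t]
  [4*t, 2*t + 1, -2*t]
  [8*t, 4*t, 1 - 4*t]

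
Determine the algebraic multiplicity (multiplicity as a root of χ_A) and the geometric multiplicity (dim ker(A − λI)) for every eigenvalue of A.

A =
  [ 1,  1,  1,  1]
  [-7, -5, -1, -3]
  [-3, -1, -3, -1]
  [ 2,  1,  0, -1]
λ = -2: alg = 4, geom = 2

Step 1 — factor the characteristic polynomial to read off the algebraic multiplicities:
  χ_A(x) = (x + 2)^4

Step 2 — compute geometric multiplicities via the rank-nullity identity g(λ) = n − rank(A − λI):
  rank(A − (-2)·I) = 2, so dim ker(A − (-2)·I) = n − 2 = 2

Summary:
  λ = -2: algebraic multiplicity = 4, geometric multiplicity = 2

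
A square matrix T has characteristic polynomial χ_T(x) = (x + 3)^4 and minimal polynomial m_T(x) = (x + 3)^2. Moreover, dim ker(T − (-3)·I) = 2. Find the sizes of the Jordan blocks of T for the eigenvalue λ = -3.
Block sizes for λ = -3: [2, 2]

Step 1 — from the characteristic polynomial, algebraic multiplicity of λ = -3 is 4. From dim ker(T − (-3)·I) = 2, there are exactly 2 Jordan blocks for λ = -3.
Step 2 — from the minimal polynomial, the factor (x + 3)^2 tells us the largest block for λ = -3 has size 2.
Step 3 — with total size 4, 2 blocks, and largest block 2, the block sizes (in nonincreasing order) are [2, 2].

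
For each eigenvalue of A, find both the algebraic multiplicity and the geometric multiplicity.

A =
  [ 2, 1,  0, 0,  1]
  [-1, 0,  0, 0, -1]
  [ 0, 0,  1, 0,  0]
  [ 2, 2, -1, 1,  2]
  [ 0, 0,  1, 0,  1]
λ = 1: alg = 5, geom = 3

Step 1 — factor the characteristic polynomial to read off the algebraic multiplicities:
  χ_A(x) = (x - 1)^5

Step 2 — compute geometric multiplicities via the rank-nullity identity g(λ) = n − rank(A − λI):
  rank(A − (1)·I) = 2, so dim ker(A − (1)·I) = n − 2 = 3

Summary:
  λ = 1: algebraic multiplicity = 5, geometric multiplicity = 3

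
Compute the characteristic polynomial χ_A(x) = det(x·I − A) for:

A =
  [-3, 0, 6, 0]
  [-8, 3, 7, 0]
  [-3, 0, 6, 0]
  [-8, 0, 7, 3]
x^4 - 9*x^3 + 27*x^2 - 27*x

Expanding det(x·I − A) (e.g. by cofactor expansion or by noting that A is similar to its Jordan form J, which has the same characteristic polynomial as A) gives
  χ_A(x) = x^4 - 9*x^3 + 27*x^2 - 27*x
which factors as x*(x - 3)^3. The eigenvalues (with algebraic multiplicities) are λ = 0 with multiplicity 1, λ = 3 with multiplicity 3.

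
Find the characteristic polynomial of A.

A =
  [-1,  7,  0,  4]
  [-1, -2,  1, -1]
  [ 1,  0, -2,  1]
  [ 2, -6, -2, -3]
x^4 + 8*x^3 + 18*x^2 + 16*x + 5

Expanding det(x·I − A) (e.g. by cofactor expansion or by noting that A is similar to its Jordan form J, which has the same characteristic polynomial as A) gives
  χ_A(x) = x^4 + 8*x^3 + 18*x^2 + 16*x + 5
which factors as (x + 1)^3*(x + 5). The eigenvalues (with algebraic multiplicities) are λ = -5 with multiplicity 1, λ = -1 with multiplicity 3.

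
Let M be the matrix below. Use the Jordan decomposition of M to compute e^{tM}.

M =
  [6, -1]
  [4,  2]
e^{tM} =
  [2*t*exp(4*t) + exp(4*t), -t*exp(4*t)]
  [4*t*exp(4*t), -2*t*exp(4*t) + exp(4*t)]

Strategy: write M = P · J · P⁻¹ where J is a Jordan canonical form, so e^{tM} = P · e^{tJ} · P⁻¹, and e^{tJ} can be computed block-by-block.

M has Jordan form
J =
  [4, 1]
  [0, 4]
(up to reordering of blocks).

Per-block formulas:
  For a 2×2 Jordan block J_2(4): exp(t · J_2(4)) = e^(4t)·(I + t·N), where N is the 2×2 nilpotent shift.

After assembling e^{tJ} and conjugating by P, we get:

e^{tM} =
  [2*t*exp(4*t) + exp(4*t), -t*exp(4*t)]
  [4*t*exp(4*t), -2*t*exp(4*t) + exp(4*t)]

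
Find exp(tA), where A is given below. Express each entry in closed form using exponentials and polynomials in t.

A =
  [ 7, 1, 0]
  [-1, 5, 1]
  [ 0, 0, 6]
e^{tA} =
  [t*exp(6*t) + exp(6*t), t*exp(6*t), t^2*exp(6*t)/2]
  [-t*exp(6*t), -t*exp(6*t) + exp(6*t), -t^2*exp(6*t)/2 + t*exp(6*t)]
  [0, 0, exp(6*t)]

Strategy: write A = P · J · P⁻¹ where J is a Jordan canonical form, so e^{tA} = P · e^{tJ} · P⁻¹, and e^{tJ} can be computed block-by-block.

A has Jordan form
J =
  [6, 1, 0]
  [0, 6, 1]
  [0, 0, 6]
(up to reordering of blocks).

Per-block formulas:
  For a 3×3 Jordan block J_3(6): exp(t · J_3(6)) = e^(6t)·(I + t·N + (t^2/2)·N^2), where N is the 3×3 nilpotent shift.

After assembling e^{tJ} and conjugating by P, we get:

e^{tA} =
  [t*exp(6*t) + exp(6*t), t*exp(6*t), t^2*exp(6*t)/2]
  [-t*exp(6*t), -t*exp(6*t) + exp(6*t), -t^2*exp(6*t)/2 + t*exp(6*t)]
  [0, 0, exp(6*t)]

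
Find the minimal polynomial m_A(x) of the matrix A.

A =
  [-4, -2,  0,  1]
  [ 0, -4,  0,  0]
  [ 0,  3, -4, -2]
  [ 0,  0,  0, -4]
x^2 + 8*x + 16

The characteristic polynomial is χ_A(x) = (x + 4)^4, so the eigenvalues are known. The minimal polynomial is
  m_A(x) = Π_λ (x − λ)^{k_λ}
where k_λ is the size of the *largest* Jordan block for λ (equivalently, the smallest k with (A − λI)^k v = 0 for every generalised eigenvector v of λ).

  λ = -4: largest Jordan block has size 2, contributing (x + 4)^2

So m_A(x) = (x + 4)^2 = x^2 + 8*x + 16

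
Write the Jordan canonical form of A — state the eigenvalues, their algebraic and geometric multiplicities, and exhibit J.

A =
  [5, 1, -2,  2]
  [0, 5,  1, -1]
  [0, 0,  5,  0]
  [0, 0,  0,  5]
J_3(5) ⊕ J_1(5)

The characteristic polynomial is
  det(x·I − A) = x^4 - 20*x^3 + 150*x^2 - 500*x + 625 = (x - 5)^4

Eigenvalues and multiplicities (the geometric multiplicity of λ is n − rank(A − λI), which equals the number of Jordan blocks for λ):
  λ = 5: algebraic multiplicity = 4, geometric multiplicity = 2

Determining the block sizes for each eigenvalue:
  λ = 5: with am = 4 and gm = 2, the partition is not yet determined (e.g. several partitions of 4 into 2 parts exist). Let N = A − (5)·I. Computing rank(N^1) = 2, rank(N^2) = 1, rank(N^3) = 0; the number of blocks of size ≥ j is rank(N^{j−1}) − rank(N^j), giving [2, 1, 1]. So we have 1 block(s) of size 3, 1 block(s) of size 1 → block sizes [3, 1]

Assembling the blocks gives a Jordan form
J =
  [5, 1, 0, 0]
  [0, 5, 1, 0]
  [0, 0, 5, 0]
  [0, 0, 0, 5]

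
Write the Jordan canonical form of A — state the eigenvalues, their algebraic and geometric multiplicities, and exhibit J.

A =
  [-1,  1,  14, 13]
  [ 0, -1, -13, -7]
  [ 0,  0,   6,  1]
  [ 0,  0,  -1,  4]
J_2(-1) ⊕ J_2(5)

The characteristic polynomial is
  det(x·I − A) = x^4 - 8*x^3 + 6*x^2 + 40*x + 25 = (x - 5)^2*(x + 1)^2

Eigenvalues and multiplicities (the geometric multiplicity of λ is n − rank(A − λI), which equals the number of Jordan blocks for λ):
  λ = -1: algebraic multiplicity = 2, geometric multiplicity = 1
  λ = 5: algebraic multiplicity = 2, geometric multiplicity = 1

Determining the block sizes for each eigenvalue:
  λ = -1: one block (gm = 1), so the single block has size am = 2 → block sizes [2]
  λ = 5: one block (gm = 1), so the single block has size am = 2 → block sizes [2]

Assembling the blocks gives a Jordan form
J =
  [-1,  1, 0, 0]
  [ 0, -1, 0, 0]
  [ 0,  0, 5, 1]
  [ 0,  0, 0, 5]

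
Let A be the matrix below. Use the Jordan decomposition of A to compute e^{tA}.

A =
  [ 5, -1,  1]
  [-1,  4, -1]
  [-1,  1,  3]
e^{tA} =
  [t^2*exp(4*t)/2 + t*exp(4*t) + exp(4*t), -t*exp(4*t), t^2*exp(4*t)/2 + t*exp(4*t)]
  [-t*exp(4*t), exp(4*t), -t*exp(4*t)]
  [-t^2*exp(4*t)/2 - t*exp(4*t), t*exp(4*t), -t^2*exp(4*t)/2 - t*exp(4*t) + exp(4*t)]

Strategy: write A = P · J · P⁻¹ where J is a Jordan canonical form, so e^{tA} = P · e^{tJ} · P⁻¹, and e^{tJ} can be computed block-by-block.

A has Jordan form
J =
  [4, 1, 0]
  [0, 4, 1]
  [0, 0, 4]
(up to reordering of blocks).

Per-block formulas:
  For a 3×3 Jordan block J_3(4): exp(t · J_3(4)) = e^(4t)·(I + t·N + (t^2/2)·N^2), where N is the 3×3 nilpotent shift.

After assembling e^{tJ} and conjugating by P, we get:

e^{tA} =
  [t^2*exp(4*t)/2 + t*exp(4*t) + exp(4*t), -t*exp(4*t), t^2*exp(4*t)/2 + t*exp(4*t)]
  [-t*exp(4*t), exp(4*t), -t*exp(4*t)]
  [-t^2*exp(4*t)/2 - t*exp(4*t), t*exp(4*t), -t^2*exp(4*t)/2 - t*exp(4*t) + exp(4*t)]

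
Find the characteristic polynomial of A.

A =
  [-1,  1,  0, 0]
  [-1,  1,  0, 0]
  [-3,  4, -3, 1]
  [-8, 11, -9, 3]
x^4

Expanding det(x·I − A) (e.g. by cofactor expansion or by noting that A is similar to its Jordan form J, which has the same characteristic polynomial as A) gives
  χ_A(x) = x^4
which factors as x^4. The eigenvalues (with algebraic multiplicities) are λ = 0 with multiplicity 4.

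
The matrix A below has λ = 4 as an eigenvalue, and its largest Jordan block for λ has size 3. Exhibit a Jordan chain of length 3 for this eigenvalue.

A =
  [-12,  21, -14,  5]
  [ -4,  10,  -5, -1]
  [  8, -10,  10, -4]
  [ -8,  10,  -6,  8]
A Jordan chain for λ = 4 of length 3:
v_1 = (20, 8, -8, 8)ᵀ
v_2 = (-16, -4, 8, -8)ᵀ
v_3 = (1, 0, 0, 0)ᵀ

Let N = A − (4)·I. We want v_3 with N^3 v_3 = 0 but N^2 v_3 ≠ 0; then v_{j-1} := N · v_j for j = 3, …, 2.

Pick v_3 = (1, 0, 0, 0)ᵀ.
Then v_2 = N · v_3 = (-16, -4, 8, -8)ᵀ.
Then v_1 = N · v_2 = (20, 8, -8, 8)ᵀ.

Sanity check: (A − (4)·I) v_1 = (0, 0, 0, 0)ᵀ = 0. ✓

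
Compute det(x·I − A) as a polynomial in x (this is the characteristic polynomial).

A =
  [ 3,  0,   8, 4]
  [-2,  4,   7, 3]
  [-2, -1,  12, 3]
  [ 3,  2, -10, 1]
x^4 - 20*x^3 + 150*x^2 - 500*x + 625

Expanding det(x·I − A) (e.g. by cofactor expansion or by noting that A is similar to its Jordan form J, which has the same characteristic polynomial as A) gives
  χ_A(x) = x^4 - 20*x^3 + 150*x^2 - 500*x + 625
which factors as (x - 5)^4. The eigenvalues (with algebraic multiplicities) are λ = 5 with multiplicity 4.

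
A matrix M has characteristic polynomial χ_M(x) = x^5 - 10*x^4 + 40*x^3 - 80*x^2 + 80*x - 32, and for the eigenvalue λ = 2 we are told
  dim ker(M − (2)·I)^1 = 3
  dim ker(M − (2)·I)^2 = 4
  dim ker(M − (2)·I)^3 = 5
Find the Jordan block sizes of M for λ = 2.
Block sizes for λ = 2: [3, 1, 1]

From the dimensions of kernels of powers, the number of Jordan blocks of size at least j is d_j − d_{j−1} where d_j = dim ker(N^j) (with d_0 = 0). Computing the differences gives [3, 1, 1].
The number of blocks of size exactly k is (#blocks of size ≥ k) − (#blocks of size ≥ k + 1), so the partition is: 2 block(s) of size 1, 1 block(s) of size 3.
In nonincreasing order the block sizes are [3, 1, 1].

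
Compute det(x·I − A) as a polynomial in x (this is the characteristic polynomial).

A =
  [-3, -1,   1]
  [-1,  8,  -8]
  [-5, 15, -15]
x^3 + 10*x^2 + 25*x

Expanding det(x·I − A) (e.g. by cofactor expansion or by noting that A is similar to its Jordan form J, which has the same characteristic polynomial as A) gives
  χ_A(x) = x^3 + 10*x^2 + 25*x
which factors as x*(x + 5)^2. The eigenvalues (with algebraic multiplicities) are λ = -5 with multiplicity 2, λ = 0 with multiplicity 1.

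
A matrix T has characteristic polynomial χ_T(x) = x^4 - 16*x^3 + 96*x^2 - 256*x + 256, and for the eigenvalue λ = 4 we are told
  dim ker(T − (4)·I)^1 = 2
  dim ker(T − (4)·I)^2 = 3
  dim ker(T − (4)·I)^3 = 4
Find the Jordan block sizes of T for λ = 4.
Block sizes for λ = 4: [3, 1]

From the dimensions of kernels of powers, the number of Jordan blocks of size at least j is d_j − d_{j−1} where d_j = dim ker(N^j) (with d_0 = 0). Computing the differences gives [2, 1, 1].
The number of blocks of size exactly k is (#blocks of size ≥ k) − (#blocks of size ≥ k + 1), so the partition is: 1 block(s) of size 1, 1 block(s) of size 3.
In nonincreasing order the block sizes are [3, 1].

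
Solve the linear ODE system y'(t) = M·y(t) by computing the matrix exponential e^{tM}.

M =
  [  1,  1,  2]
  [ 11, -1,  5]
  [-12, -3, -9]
e^{tM} =
  [3*t^2*exp(-3*t)/2 + 4*t*exp(-3*t) + exp(-3*t), t*exp(-3*t), t^2*exp(-3*t)/2 + 2*t*exp(-3*t)]
  [3*t^2*exp(-3*t) + 11*t*exp(-3*t), 2*t*exp(-3*t) + exp(-3*t), t^2*exp(-3*t) + 5*t*exp(-3*t)]
  [-9*t^2*exp(-3*t)/2 - 12*t*exp(-3*t), -3*t*exp(-3*t), -3*t^2*exp(-3*t)/2 - 6*t*exp(-3*t) + exp(-3*t)]

Strategy: write M = P · J · P⁻¹ where J is a Jordan canonical form, so e^{tM} = P · e^{tJ} · P⁻¹, and e^{tJ} can be computed block-by-block.

M has Jordan form
J =
  [-3,  1,  0]
  [ 0, -3,  1]
  [ 0,  0, -3]
(up to reordering of blocks).

Per-block formulas:
  For a 3×3 Jordan block J_3(-3): exp(t · J_3(-3)) = e^(-3t)·(I + t·N + (t^2/2)·N^2), where N is the 3×3 nilpotent shift.

After assembling e^{tJ} and conjugating by P, we get:

e^{tM} =
  [3*t^2*exp(-3*t)/2 + 4*t*exp(-3*t) + exp(-3*t), t*exp(-3*t), t^2*exp(-3*t)/2 + 2*t*exp(-3*t)]
  [3*t^2*exp(-3*t) + 11*t*exp(-3*t), 2*t*exp(-3*t) + exp(-3*t), t^2*exp(-3*t) + 5*t*exp(-3*t)]
  [-9*t^2*exp(-3*t)/2 - 12*t*exp(-3*t), -3*t*exp(-3*t), -3*t^2*exp(-3*t)/2 - 6*t*exp(-3*t) + exp(-3*t)]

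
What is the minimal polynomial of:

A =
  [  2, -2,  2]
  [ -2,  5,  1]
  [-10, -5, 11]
x^2 - 12*x + 36

The characteristic polynomial is χ_A(x) = (x - 6)^3, so the eigenvalues are known. The minimal polynomial is
  m_A(x) = Π_λ (x − λ)^{k_λ}
where k_λ is the size of the *largest* Jordan block for λ (equivalently, the smallest k with (A − λI)^k v = 0 for every generalised eigenvector v of λ).

  λ = 6: largest Jordan block has size 2, contributing (x − 6)^2

So m_A(x) = (x - 6)^2 = x^2 - 12*x + 36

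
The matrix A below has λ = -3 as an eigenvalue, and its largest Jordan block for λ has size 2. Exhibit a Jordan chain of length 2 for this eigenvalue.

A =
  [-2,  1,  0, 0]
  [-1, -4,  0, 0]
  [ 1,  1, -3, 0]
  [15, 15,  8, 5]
A Jordan chain for λ = -3 of length 2:
v_1 = (1, -1, 1, -1)ᵀ
v_2 = (1, 0, -2, 0)ᵀ

Let N = A − (-3)·I. We want v_2 with N^2 v_2 = 0 but N^1 v_2 ≠ 0; then v_{j-1} := N · v_j for j = 2, …, 2.

Pick v_2 = (1, 0, -2, 0)ᵀ.
Then v_1 = N · v_2 = (1, -1, 1, -1)ᵀ.

Sanity check: (A − (-3)·I) v_1 = (0, 0, 0, 0)ᵀ = 0. ✓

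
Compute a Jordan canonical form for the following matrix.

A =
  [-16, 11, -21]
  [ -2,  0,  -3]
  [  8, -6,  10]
J_3(-2)

The characteristic polynomial is
  det(x·I − A) = x^3 + 6*x^2 + 12*x + 8 = (x + 2)^3

Eigenvalues and multiplicities (the geometric multiplicity of λ is n − rank(A − λI), which equals the number of Jordan blocks for λ):
  λ = -2: algebraic multiplicity = 3, geometric multiplicity = 1

Determining the block sizes for each eigenvalue:
  λ = -2: one block (gm = 1), so the single block has size am = 3 → block sizes [3]

Assembling the blocks gives a Jordan form
J =
  [-2,  1,  0]
  [ 0, -2,  1]
  [ 0,  0, -2]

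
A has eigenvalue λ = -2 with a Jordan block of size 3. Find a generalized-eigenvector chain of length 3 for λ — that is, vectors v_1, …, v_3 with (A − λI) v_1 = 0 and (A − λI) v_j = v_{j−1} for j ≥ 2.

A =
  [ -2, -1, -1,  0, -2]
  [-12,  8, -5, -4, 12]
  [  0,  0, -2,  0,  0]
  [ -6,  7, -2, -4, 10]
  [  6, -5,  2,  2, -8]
A Jordan chain for λ = -2 of length 3:
v_1 = (-3, -6, 0, 3, 3)ᵀ
v_2 = (3, 3, 0, 0, 0)ᵀ
v_3 = (1, 0, -3, 0, 0)ᵀ

Let N = A − (-2)·I. We want v_3 with N^3 v_3 = 0 but N^2 v_3 ≠ 0; then v_{j-1} := N · v_j for j = 3, …, 2.

Pick v_3 = (1, 0, -3, 0, 0)ᵀ.
Then v_2 = N · v_3 = (3, 3, 0, 0, 0)ᵀ.
Then v_1 = N · v_2 = (-3, -6, 0, 3, 3)ᵀ.

Sanity check: (A − (-2)·I) v_1 = (0, 0, 0, 0, 0)ᵀ = 0. ✓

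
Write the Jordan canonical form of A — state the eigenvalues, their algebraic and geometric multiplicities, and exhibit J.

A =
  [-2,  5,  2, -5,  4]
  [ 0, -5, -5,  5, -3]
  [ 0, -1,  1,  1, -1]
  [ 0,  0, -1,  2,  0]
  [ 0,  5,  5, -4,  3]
J_2(-2) ⊕ J_3(1)

The characteristic polynomial is
  det(x·I − A) = x^5 + x^4 - 5*x^3 - x^2 + 8*x - 4 = (x - 1)^3*(x + 2)^2

Eigenvalues and multiplicities (the geometric multiplicity of λ is n − rank(A − λI), which equals the number of Jordan blocks for λ):
  λ = -2: algebraic multiplicity = 2, geometric multiplicity = 1
  λ = 1: algebraic multiplicity = 3, geometric multiplicity = 1

Determining the block sizes for each eigenvalue:
  λ = -2: one block (gm = 1), so the single block has size am = 2 → block sizes [2]
  λ = 1: one block (gm = 1), so the single block has size am = 3 → block sizes [3]

Assembling the blocks gives a Jordan form
J =
  [-2,  1, 0, 0, 0]
  [ 0, -2, 0, 0, 0]
  [ 0,  0, 1, 1, 0]
  [ 0,  0, 0, 1, 1]
  [ 0,  0, 0, 0, 1]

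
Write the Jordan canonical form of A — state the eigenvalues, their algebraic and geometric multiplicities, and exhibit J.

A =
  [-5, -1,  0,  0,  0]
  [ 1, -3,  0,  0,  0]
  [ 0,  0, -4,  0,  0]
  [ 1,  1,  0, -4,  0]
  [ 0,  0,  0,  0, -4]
J_2(-4) ⊕ J_1(-4) ⊕ J_1(-4) ⊕ J_1(-4)

The characteristic polynomial is
  det(x·I − A) = x^5 + 20*x^4 + 160*x^3 + 640*x^2 + 1280*x + 1024 = (x + 4)^5

Eigenvalues and multiplicities (the geometric multiplicity of λ is n − rank(A − λI), which equals the number of Jordan blocks for λ):
  λ = -4: algebraic multiplicity = 5, geometric multiplicity = 4

Determining the block sizes for each eigenvalue:
  λ = -4: 4 blocks summing to 5 forces exactly one block of size 2 and the rest size 1 → block sizes [2, 1, 1, 1]

Assembling the blocks gives a Jordan form
J =
  [-4,  1,  0,  0,  0]
  [ 0, -4,  0,  0,  0]
  [ 0,  0, -4,  0,  0]
  [ 0,  0,  0, -4,  0]
  [ 0,  0,  0,  0, -4]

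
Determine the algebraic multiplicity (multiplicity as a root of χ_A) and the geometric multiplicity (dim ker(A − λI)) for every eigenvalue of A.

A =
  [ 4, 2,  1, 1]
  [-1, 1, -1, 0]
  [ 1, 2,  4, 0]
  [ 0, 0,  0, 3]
λ = 3: alg = 4, geom = 2

Step 1 — factor the characteristic polynomial to read off the algebraic multiplicities:
  χ_A(x) = (x - 3)^4

Step 2 — compute geometric multiplicities via the rank-nullity identity g(λ) = n − rank(A − λI):
  rank(A − (3)·I) = 2, so dim ker(A − (3)·I) = n − 2 = 2

Summary:
  λ = 3: algebraic multiplicity = 4, geometric multiplicity = 2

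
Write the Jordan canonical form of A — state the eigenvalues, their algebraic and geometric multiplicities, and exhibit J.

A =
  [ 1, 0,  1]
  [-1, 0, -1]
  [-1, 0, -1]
J_2(0) ⊕ J_1(0)

The characteristic polynomial is
  det(x·I − A) = x^3

Eigenvalues and multiplicities (the geometric multiplicity of λ is n − rank(A − λI), which equals the number of Jordan blocks for λ):
  λ = 0: algebraic multiplicity = 3, geometric multiplicity = 2

Determining the block sizes for each eigenvalue:
  λ = 0: 2 blocks summing to 3 forces exactly one block of size 2 and the rest size 1 → block sizes [2, 1]

Assembling the blocks gives a Jordan form
J =
  [0, 1, 0]
  [0, 0, 0]
  [0, 0, 0]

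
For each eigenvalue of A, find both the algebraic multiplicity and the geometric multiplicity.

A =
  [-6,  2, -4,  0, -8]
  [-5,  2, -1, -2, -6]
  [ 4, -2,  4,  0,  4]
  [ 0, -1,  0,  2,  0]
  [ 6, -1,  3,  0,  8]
λ = 2: alg = 5, geom = 2

Step 1 — factor the characteristic polynomial to read off the algebraic multiplicities:
  χ_A(x) = (x - 2)^5

Step 2 — compute geometric multiplicities via the rank-nullity identity g(λ) = n − rank(A − λI):
  rank(A − (2)·I) = 3, so dim ker(A − (2)·I) = n − 3 = 2

Summary:
  λ = 2: algebraic multiplicity = 5, geometric multiplicity = 2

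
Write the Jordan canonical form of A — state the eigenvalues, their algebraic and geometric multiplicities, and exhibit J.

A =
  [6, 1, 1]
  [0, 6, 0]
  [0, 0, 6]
J_2(6) ⊕ J_1(6)

The characteristic polynomial is
  det(x·I − A) = x^3 - 18*x^2 + 108*x - 216 = (x - 6)^3

Eigenvalues and multiplicities (the geometric multiplicity of λ is n − rank(A − λI), which equals the number of Jordan blocks for λ):
  λ = 6: algebraic multiplicity = 3, geometric multiplicity = 2

Determining the block sizes for each eigenvalue:
  λ = 6: 2 blocks summing to 3 forces exactly one block of size 2 and the rest size 1 → block sizes [2, 1]

Assembling the blocks gives a Jordan form
J =
  [6, 1, 0]
  [0, 6, 0]
  [0, 0, 6]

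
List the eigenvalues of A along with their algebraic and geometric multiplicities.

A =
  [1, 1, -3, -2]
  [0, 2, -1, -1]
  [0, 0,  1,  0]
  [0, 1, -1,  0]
λ = 1: alg = 4, geom = 2

Step 1 — factor the characteristic polynomial to read off the algebraic multiplicities:
  χ_A(x) = (x - 1)^4

Step 2 — compute geometric multiplicities via the rank-nullity identity g(λ) = n − rank(A − λI):
  rank(A − (1)·I) = 2, so dim ker(A − (1)·I) = n − 2 = 2

Summary:
  λ = 1: algebraic multiplicity = 4, geometric multiplicity = 2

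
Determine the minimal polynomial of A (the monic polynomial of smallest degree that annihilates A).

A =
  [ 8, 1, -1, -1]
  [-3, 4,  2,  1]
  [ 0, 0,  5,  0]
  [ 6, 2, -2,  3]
x^3 - 15*x^2 + 75*x - 125

The characteristic polynomial is χ_A(x) = (x - 5)^4, so the eigenvalues are known. The minimal polynomial is
  m_A(x) = Π_λ (x − λ)^{k_λ}
where k_λ is the size of the *largest* Jordan block for λ (equivalently, the smallest k with (A − λI)^k v = 0 for every generalised eigenvector v of λ).

  λ = 5: largest Jordan block has size 3, contributing (x − 5)^3

So m_A(x) = (x - 5)^3 = x^3 - 15*x^2 + 75*x - 125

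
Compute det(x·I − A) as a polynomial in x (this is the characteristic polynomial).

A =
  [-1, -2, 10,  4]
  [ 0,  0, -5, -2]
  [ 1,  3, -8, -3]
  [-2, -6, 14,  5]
x^4 + 4*x^3 + 6*x^2 + 4*x + 1

Expanding det(x·I − A) (e.g. by cofactor expansion or by noting that A is similar to its Jordan form J, which has the same characteristic polynomial as A) gives
  χ_A(x) = x^4 + 4*x^3 + 6*x^2 + 4*x + 1
which factors as (x + 1)^4. The eigenvalues (with algebraic multiplicities) are λ = -1 with multiplicity 4.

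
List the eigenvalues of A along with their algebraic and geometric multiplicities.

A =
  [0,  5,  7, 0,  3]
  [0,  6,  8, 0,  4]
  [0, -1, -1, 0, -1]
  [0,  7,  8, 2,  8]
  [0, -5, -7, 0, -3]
λ = 0: alg = 3, geom = 2; λ = 2: alg = 2, geom = 1

Step 1 — factor the characteristic polynomial to read off the algebraic multiplicities:
  χ_A(x) = x^3*(x - 2)^2

Step 2 — compute geometric multiplicities via the rank-nullity identity g(λ) = n − rank(A − λI):
  rank(A − (0)·I) = 3, so dim ker(A − (0)·I) = n − 3 = 2
  rank(A − (2)·I) = 4, so dim ker(A − (2)·I) = n − 4 = 1

Summary:
  λ = 0: algebraic multiplicity = 3, geometric multiplicity = 2
  λ = 2: algebraic multiplicity = 2, geometric multiplicity = 1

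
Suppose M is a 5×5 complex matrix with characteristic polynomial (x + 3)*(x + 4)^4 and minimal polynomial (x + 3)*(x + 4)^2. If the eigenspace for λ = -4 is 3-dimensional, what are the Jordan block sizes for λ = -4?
Block sizes for λ = -4: [2, 1, 1]

Step 1 — from the characteristic polynomial, algebraic multiplicity of λ = -4 is 4. From dim ker(M − (-4)·I) = 3, there are exactly 3 Jordan blocks for λ = -4.
Step 2 — from the minimal polynomial, the factor (x + 4)^2 tells us the largest block for λ = -4 has size 2.
Step 3 — with total size 4, 3 blocks, and largest block 2, the block sizes (in nonincreasing order) are [2, 1, 1].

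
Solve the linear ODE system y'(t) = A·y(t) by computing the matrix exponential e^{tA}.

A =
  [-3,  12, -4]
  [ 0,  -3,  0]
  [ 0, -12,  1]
e^{tA} =
  [exp(-3*t), 3*exp(t) - 3*exp(-3*t), -exp(t) + exp(-3*t)]
  [0, exp(-3*t), 0]
  [0, -3*exp(t) + 3*exp(-3*t), exp(t)]

Strategy: write A = P · J · P⁻¹ where J is a Jordan canonical form, so e^{tA} = P · e^{tJ} · P⁻¹, and e^{tJ} can be computed block-by-block.

A has Jordan form
J =
  [-3,  0, 0]
  [ 0, -3, 0]
  [ 0,  0, 1]
(up to reordering of blocks).

Per-block formulas:
  For a 1×1 block at λ = -3: exp(t · [-3]) = [e^(-3t)].
  For a 1×1 block at λ = 1: exp(t · [1]) = [e^(1t)].

After assembling e^{tJ} and conjugating by P, we get:

e^{tA} =
  [exp(-3*t), 3*exp(t) - 3*exp(-3*t), -exp(t) + exp(-3*t)]
  [0, exp(-3*t), 0]
  [0, -3*exp(t) + 3*exp(-3*t), exp(t)]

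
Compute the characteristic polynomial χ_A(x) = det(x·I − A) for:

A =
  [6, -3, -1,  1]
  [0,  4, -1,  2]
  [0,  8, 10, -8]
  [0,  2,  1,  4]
x^4 - 24*x^3 + 216*x^2 - 864*x + 1296

Expanding det(x·I − A) (e.g. by cofactor expansion or by noting that A is similar to its Jordan form J, which has the same characteristic polynomial as A) gives
  χ_A(x) = x^4 - 24*x^3 + 216*x^2 - 864*x + 1296
which factors as (x - 6)^4. The eigenvalues (with algebraic multiplicities) are λ = 6 with multiplicity 4.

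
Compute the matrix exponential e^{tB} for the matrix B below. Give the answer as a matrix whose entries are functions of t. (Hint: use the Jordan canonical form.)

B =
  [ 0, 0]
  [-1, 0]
e^{tB} =
  [1, 0]
  [-t, 1]

Strategy: write B = P · J · P⁻¹ where J is a Jordan canonical form, so e^{tB} = P · e^{tJ} · P⁻¹, and e^{tJ} can be computed block-by-block.

B has Jordan form
J =
  [0, 1]
  [0, 0]
(up to reordering of blocks).

Per-block formulas:
  For a 2×2 Jordan block J_2(0): exp(t · J_2(0)) = e^(0t)·(I + t·N), where N is the 2×2 nilpotent shift.

After assembling e^{tJ} and conjugating by P, we get:

e^{tB} =
  [1, 0]
  [-t, 1]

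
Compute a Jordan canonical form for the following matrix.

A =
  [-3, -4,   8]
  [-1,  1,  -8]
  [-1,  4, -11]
J_2(-5) ⊕ J_1(-3)

The characteristic polynomial is
  det(x·I − A) = x^3 + 13*x^2 + 55*x + 75 = (x + 3)*(x + 5)^2

Eigenvalues and multiplicities (the geometric multiplicity of λ is n − rank(A − λI), which equals the number of Jordan blocks for λ):
  λ = -5: algebraic multiplicity = 2, geometric multiplicity = 1
  λ = -3: algebraic multiplicity = 1, geometric multiplicity = 1

Determining the block sizes for each eigenvalue:
  λ = -5: one block (gm = 1), so the single block has size am = 2 → block sizes [2]
  λ = -3: one block (gm = 1), so the single block has size am = 1 → block sizes [1]

Assembling the blocks gives a Jordan form
J =
  [-5,  1,  0]
  [ 0, -5,  0]
  [ 0,  0, -3]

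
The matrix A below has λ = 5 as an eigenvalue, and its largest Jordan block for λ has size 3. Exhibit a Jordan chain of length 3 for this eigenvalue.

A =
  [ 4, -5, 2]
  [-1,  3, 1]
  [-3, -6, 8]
A Jordan chain for λ = 5 of length 3:
v_1 = (3, 3, 9)ᵀ
v_2 = (-5, -2, -6)ᵀ
v_3 = (0, 1, 0)ᵀ

Let N = A − (5)·I. We want v_3 with N^3 v_3 = 0 but N^2 v_3 ≠ 0; then v_{j-1} := N · v_j for j = 3, …, 2.

Pick v_3 = (0, 1, 0)ᵀ.
Then v_2 = N · v_3 = (-5, -2, -6)ᵀ.
Then v_1 = N · v_2 = (3, 3, 9)ᵀ.

Sanity check: (A − (5)·I) v_1 = (0, 0, 0)ᵀ = 0. ✓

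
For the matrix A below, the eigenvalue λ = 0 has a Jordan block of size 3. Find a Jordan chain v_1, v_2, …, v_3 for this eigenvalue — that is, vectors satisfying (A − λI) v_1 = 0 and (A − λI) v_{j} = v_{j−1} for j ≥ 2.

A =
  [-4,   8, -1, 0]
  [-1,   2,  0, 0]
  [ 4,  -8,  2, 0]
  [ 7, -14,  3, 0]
A Jordan chain for λ = 0 of length 3:
v_1 = (4, 2, 0, -2)ᵀ
v_2 = (-4, -1, 4, 7)ᵀ
v_3 = (1, 0, 0, 0)ᵀ

Let N = A − (0)·I. We want v_3 with N^3 v_3 = 0 but N^2 v_3 ≠ 0; then v_{j-1} := N · v_j for j = 3, …, 2.

Pick v_3 = (1, 0, 0, 0)ᵀ.
Then v_2 = N · v_3 = (-4, -1, 4, 7)ᵀ.
Then v_1 = N · v_2 = (4, 2, 0, -2)ᵀ.

Sanity check: (A − (0)·I) v_1 = (0, 0, 0, 0)ᵀ = 0. ✓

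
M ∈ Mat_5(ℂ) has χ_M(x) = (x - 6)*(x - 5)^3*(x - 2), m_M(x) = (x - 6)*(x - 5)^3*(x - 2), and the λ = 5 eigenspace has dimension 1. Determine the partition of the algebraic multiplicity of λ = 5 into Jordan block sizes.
Block sizes for λ = 5: [3]

Step 1 — from the characteristic polynomial, algebraic multiplicity of λ = 5 is 3. From dim ker(M − (5)·I) = 1, there are exactly 1 Jordan blocks for λ = 5.
Step 2 — from the minimal polynomial, the factor (x − 5)^3 tells us the largest block for λ = 5 has size 3.
Step 3 — with total size 3, 1 blocks, and largest block 3, the block sizes (in nonincreasing order) are [3].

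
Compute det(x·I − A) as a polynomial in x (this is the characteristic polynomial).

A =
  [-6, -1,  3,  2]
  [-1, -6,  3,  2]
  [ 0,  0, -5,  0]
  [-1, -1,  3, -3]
x^4 + 20*x^3 + 150*x^2 + 500*x + 625

Expanding det(x·I − A) (e.g. by cofactor expansion or by noting that A is similar to its Jordan form J, which has the same characteristic polynomial as A) gives
  χ_A(x) = x^4 + 20*x^3 + 150*x^2 + 500*x + 625
which factors as (x + 5)^4. The eigenvalues (with algebraic multiplicities) are λ = -5 with multiplicity 4.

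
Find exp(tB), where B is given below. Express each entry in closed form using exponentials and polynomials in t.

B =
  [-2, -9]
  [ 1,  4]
e^{tB} =
  [-3*t*exp(t) + exp(t), -9*t*exp(t)]
  [t*exp(t), 3*t*exp(t) + exp(t)]

Strategy: write B = P · J · P⁻¹ where J is a Jordan canonical form, so e^{tB} = P · e^{tJ} · P⁻¹, and e^{tJ} can be computed block-by-block.

B has Jordan form
J =
  [1, 1]
  [0, 1]
(up to reordering of blocks).

Per-block formulas:
  For a 2×2 Jordan block J_2(1): exp(t · J_2(1)) = e^(1t)·(I + t·N), where N is the 2×2 nilpotent shift.

After assembling e^{tJ} and conjugating by P, we get:

e^{tB} =
  [-3*t*exp(t) + exp(t), -9*t*exp(t)]
  [t*exp(t), 3*t*exp(t) + exp(t)]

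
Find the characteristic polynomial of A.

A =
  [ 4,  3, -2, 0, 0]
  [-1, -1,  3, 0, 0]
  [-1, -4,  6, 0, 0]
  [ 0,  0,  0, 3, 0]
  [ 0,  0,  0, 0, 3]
x^5 - 15*x^4 + 90*x^3 - 270*x^2 + 405*x - 243

Expanding det(x·I − A) (e.g. by cofactor expansion or by noting that A is similar to its Jordan form J, which has the same characteristic polynomial as A) gives
  χ_A(x) = x^5 - 15*x^4 + 90*x^3 - 270*x^2 + 405*x - 243
which factors as (x - 3)^5. The eigenvalues (with algebraic multiplicities) are λ = 3 with multiplicity 5.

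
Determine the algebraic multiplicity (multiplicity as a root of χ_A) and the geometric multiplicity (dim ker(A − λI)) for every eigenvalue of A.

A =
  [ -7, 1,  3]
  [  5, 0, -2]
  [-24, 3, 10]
λ = 1: alg = 3, geom = 1

Step 1 — factor the characteristic polynomial to read off the algebraic multiplicities:
  χ_A(x) = (x - 1)^3

Step 2 — compute geometric multiplicities via the rank-nullity identity g(λ) = n − rank(A − λI):
  rank(A − (1)·I) = 2, so dim ker(A − (1)·I) = n − 2 = 1

Summary:
  λ = 1: algebraic multiplicity = 3, geometric multiplicity = 1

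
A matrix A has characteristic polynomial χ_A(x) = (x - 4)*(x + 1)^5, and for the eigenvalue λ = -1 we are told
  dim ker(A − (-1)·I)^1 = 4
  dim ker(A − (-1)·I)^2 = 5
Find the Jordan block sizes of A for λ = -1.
Block sizes for λ = -1: [2, 1, 1, 1]

From the dimensions of kernels of powers, the number of Jordan blocks of size at least j is d_j − d_{j−1} where d_j = dim ker(N^j) (with d_0 = 0). Computing the differences gives [4, 1].
The number of blocks of size exactly k is (#blocks of size ≥ k) − (#blocks of size ≥ k + 1), so the partition is: 3 block(s) of size 1, 1 block(s) of size 2.
In nonincreasing order the block sizes are [2, 1, 1, 1].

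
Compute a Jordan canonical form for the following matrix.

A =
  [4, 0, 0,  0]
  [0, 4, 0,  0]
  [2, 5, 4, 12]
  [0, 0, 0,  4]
J_2(4) ⊕ J_1(4) ⊕ J_1(4)

The characteristic polynomial is
  det(x·I − A) = x^4 - 16*x^3 + 96*x^2 - 256*x + 256 = (x - 4)^4

Eigenvalues and multiplicities (the geometric multiplicity of λ is n − rank(A − λI), which equals the number of Jordan blocks for λ):
  λ = 4: algebraic multiplicity = 4, geometric multiplicity = 3

Determining the block sizes for each eigenvalue:
  λ = 4: 3 blocks summing to 4 forces exactly one block of size 2 and the rest size 1 → block sizes [2, 1, 1]

Assembling the blocks gives a Jordan form
J =
  [4, 1, 0, 0]
  [0, 4, 0, 0]
  [0, 0, 4, 0]
  [0, 0, 0, 4]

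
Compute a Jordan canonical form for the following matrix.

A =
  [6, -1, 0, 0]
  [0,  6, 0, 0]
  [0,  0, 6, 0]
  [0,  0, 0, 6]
J_2(6) ⊕ J_1(6) ⊕ J_1(6)

The characteristic polynomial is
  det(x·I − A) = x^4 - 24*x^3 + 216*x^2 - 864*x + 1296 = (x - 6)^4

Eigenvalues and multiplicities (the geometric multiplicity of λ is n − rank(A − λI), which equals the number of Jordan blocks for λ):
  λ = 6: algebraic multiplicity = 4, geometric multiplicity = 3

Determining the block sizes for each eigenvalue:
  λ = 6: 3 blocks summing to 4 forces exactly one block of size 2 and the rest size 1 → block sizes [2, 1, 1]

Assembling the blocks gives a Jordan form
J =
  [6, 1, 0, 0]
  [0, 6, 0, 0]
  [0, 0, 6, 0]
  [0, 0, 0, 6]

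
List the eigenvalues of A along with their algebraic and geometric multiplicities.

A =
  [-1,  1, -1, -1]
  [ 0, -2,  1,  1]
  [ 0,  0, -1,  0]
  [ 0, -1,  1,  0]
λ = -1: alg = 4, geom = 3

Step 1 — factor the characteristic polynomial to read off the algebraic multiplicities:
  χ_A(x) = (x + 1)^4

Step 2 — compute geometric multiplicities via the rank-nullity identity g(λ) = n − rank(A − λI):
  rank(A − (-1)·I) = 1, so dim ker(A − (-1)·I) = n − 1 = 3

Summary:
  λ = -1: algebraic multiplicity = 4, geometric multiplicity = 3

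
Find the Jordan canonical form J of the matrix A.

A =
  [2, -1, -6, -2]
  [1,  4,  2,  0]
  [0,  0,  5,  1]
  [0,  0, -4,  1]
J_2(3) ⊕ J_2(3)

The characteristic polynomial is
  det(x·I − A) = x^4 - 12*x^3 + 54*x^2 - 108*x + 81 = (x - 3)^4

Eigenvalues and multiplicities (the geometric multiplicity of λ is n − rank(A − λI), which equals the number of Jordan blocks for λ):
  λ = 3: algebraic multiplicity = 4, geometric multiplicity = 2

Determining the block sizes for each eigenvalue:
  λ = 3: with am = 4 and gm = 2, the partition is not yet determined (e.g. several partitions of 4 into 2 parts exist). Let N = A − (3)·I. Computing rank(N^1) = 2, rank(N^2) = 0; the number of blocks of size ≥ j is rank(N^{j−1}) − rank(N^j), giving [2, 2]. So we have 2 block(s) of size 2 → block sizes [2, 2]

Assembling the blocks gives a Jordan form
J =
  [3, 1, 0, 0]
  [0, 3, 0, 0]
  [0, 0, 3, 1]
  [0, 0, 0, 3]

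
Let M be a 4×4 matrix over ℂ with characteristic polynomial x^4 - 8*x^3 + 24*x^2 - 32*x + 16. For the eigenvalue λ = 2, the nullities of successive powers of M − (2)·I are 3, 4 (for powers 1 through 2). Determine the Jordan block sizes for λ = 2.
Block sizes for λ = 2: [2, 1, 1]

From the dimensions of kernels of powers, the number of Jordan blocks of size at least j is d_j − d_{j−1} where d_j = dim ker(N^j) (with d_0 = 0). Computing the differences gives [3, 1].
The number of blocks of size exactly k is (#blocks of size ≥ k) − (#blocks of size ≥ k + 1), so the partition is: 2 block(s) of size 1, 1 block(s) of size 2.
In nonincreasing order the block sizes are [2, 1, 1].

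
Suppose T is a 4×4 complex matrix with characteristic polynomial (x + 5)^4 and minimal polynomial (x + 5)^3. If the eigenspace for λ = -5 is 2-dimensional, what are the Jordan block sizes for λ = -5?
Block sizes for λ = -5: [3, 1]

Step 1 — from the characteristic polynomial, algebraic multiplicity of λ = -5 is 4. From dim ker(T − (-5)·I) = 2, there are exactly 2 Jordan blocks for λ = -5.
Step 2 — from the minimal polynomial, the factor (x + 5)^3 tells us the largest block for λ = -5 has size 3.
Step 3 — with total size 4, 2 blocks, and largest block 3, the block sizes (in nonincreasing order) are [3, 1].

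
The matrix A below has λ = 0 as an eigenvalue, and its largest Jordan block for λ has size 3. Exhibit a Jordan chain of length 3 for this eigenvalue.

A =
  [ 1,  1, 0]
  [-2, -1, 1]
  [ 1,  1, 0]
A Jordan chain for λ = 0 of length 3:
v_1 = (-1, 1, -1)ᵀ
v_2 = (1, -2, 1)ᵀ
v_3 = (1, 0, 0)ᵀ

Let N = A − (0)·I. We want v_3 with N^3 v_3 = 0 but N^2 v_3 ≠ 0; then v_{j-1} := N · v_j for j = 3, …, 2.

Pick v_3 = (1, 0, 0)ᵀ.
Then v_2 = N · v_3 = (1, -2, 1)ᵀ.
Then v_1 = N · v_2 = (-1, 1, -1)ᵀ.

Sanity check: (A − (0)·I) v_1 = (0, 0, 0)ᵀ = 0. ✓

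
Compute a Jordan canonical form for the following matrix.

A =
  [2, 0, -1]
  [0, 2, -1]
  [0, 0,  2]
J_2(2) ⊕ J_1(2)

The characteristic polynomial is
  det(x·I − A) = x^3 - 6*x^2 + 12*x - 8 = (x - 2)^3

Eigenvalues and multiplicities (the geometric multiplicity of λ is n − rank(A − λI), which equals the number of Jordan blocks for λ):
  λ = 2: algebraic multiplicity = 3, geometric multiplicity = 2

Determining the block sizes for each eigenvalue:
  λ = 2: 2 blocks summing to 3 forces exactly one block of size 2 and the rest size 1 → block sizes [2, 1]

Assembling the blocks gives a Jordan form
J =
  [2, 1, 0]
  [0, 2, 0]
  [0, 0, 2]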